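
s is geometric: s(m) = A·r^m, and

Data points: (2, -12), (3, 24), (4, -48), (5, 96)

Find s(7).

Consecutive ratio: 24/(-12) = -2, and -48/24 = -2, so r = -2.
Then A·(-2)^2 = -12 gives A = -3, and s(m) = -3·(-2)^m.
s(7) = -3·(-2)^7 = 384.

384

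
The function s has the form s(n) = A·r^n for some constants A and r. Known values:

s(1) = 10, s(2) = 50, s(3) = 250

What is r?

Consecutive ratio: 50/10 = 5, and 250/50 = 5, so r = 5.
Then A·5^1 = 10 gives A = 2, and s(n) = 2·5^n.

5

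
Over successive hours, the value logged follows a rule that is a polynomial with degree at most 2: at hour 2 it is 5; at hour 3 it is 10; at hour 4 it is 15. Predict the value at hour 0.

-5

Write the value at k as Q(k).
First differences: 5, 5.
Level-1 differences are constant, so Q has degree 1.
Fitting a degree-1 polynomial gives Q(k) = 5k - 5.
Then Q(0) = -5.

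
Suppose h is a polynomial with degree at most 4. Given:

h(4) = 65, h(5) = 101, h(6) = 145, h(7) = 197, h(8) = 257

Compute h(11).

485

Write h(x) = ax^4 + bx³ + cx² + dx + e; the 5 given values yield a linear system in the 5 coefficients.
Solving, the top 2 coefficients vanish, and h(x) = 4x² + 1.
Then h(11) = 485.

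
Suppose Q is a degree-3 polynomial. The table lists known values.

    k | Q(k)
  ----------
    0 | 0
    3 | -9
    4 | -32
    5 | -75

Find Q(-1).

Write Q(k) = ak³ + bk² + ck + d; the 4 given values yield a linear system in the 4 coefficients.
Solving, Q(k) = -k³ + 2k².
Then Q(-1) = 3.

3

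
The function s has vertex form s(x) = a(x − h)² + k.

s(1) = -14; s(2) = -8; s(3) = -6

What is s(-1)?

First differences 6, 2; second difference -4 = 2a, so a = -2.
Expanding, the x-coefficient is −2ah = 4h; matching it to the data gives h = 3, and then k = -6.
So s(x) = -2(x − 3)² − 6.
s(-1) = -2·(-4)² − 6 = -38.

-38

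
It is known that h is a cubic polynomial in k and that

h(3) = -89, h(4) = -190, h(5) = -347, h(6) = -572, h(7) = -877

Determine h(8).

First differences: -101, -157, -225, -305. Second differences: -56, -68, -80. Third differences: -12, -12.
Level-3 differences are constant, so h has degree 3.
Fitting a degree-3 polynomial gives h(k) = -2k³ - 4k² + k - 2.
Then h(8) = -1274.

-1274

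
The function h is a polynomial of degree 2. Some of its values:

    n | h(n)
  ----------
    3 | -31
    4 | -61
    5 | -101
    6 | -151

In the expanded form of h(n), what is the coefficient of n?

Write h(n) = an² + bn + c; the 4 given values yield a linear system in the 3 coefficients.
Solving, h(n) = -5n² + 5n - 1.
The coefficient of n is 5.

5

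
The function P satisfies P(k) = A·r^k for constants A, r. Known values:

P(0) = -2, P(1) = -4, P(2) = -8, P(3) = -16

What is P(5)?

-64

Consecutive ratio: -4/(-2) = 2, and -8/(-4) = 2, so r = 2.
Then A·2^0 = -2 gives A = -2, and P(k) = -2·2^k.
P(5) = -2·2^5 = -64.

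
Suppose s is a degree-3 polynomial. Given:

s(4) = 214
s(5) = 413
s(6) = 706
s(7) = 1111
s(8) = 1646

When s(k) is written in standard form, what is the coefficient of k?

Write s(k) = ak³ + bk² + ck + d; the 5 given values yield a linear system in the 4 coefficients.
Solving, s(k) = 3k³ + 2k² - 2k - 2.
The coefficient of k is -2.

-2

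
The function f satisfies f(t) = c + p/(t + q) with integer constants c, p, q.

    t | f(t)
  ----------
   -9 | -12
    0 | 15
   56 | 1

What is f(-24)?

-3

(f(t) − c)(t + q) = p for each data point; the three points give a linear system in c and q, then p follows.
Solving: c = 0, q = 4, p = 60, so f(t) = 60/(t + 4).
Then f(-24) = 0 + 60/(-20) = -3.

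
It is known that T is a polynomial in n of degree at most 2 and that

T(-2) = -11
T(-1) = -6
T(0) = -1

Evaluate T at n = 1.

4

Write T(n) = an² + bn + c; the 3 given values yield a linear system in the 3 coefficients.
Solving, the leading coefficient vanishes, and T(n) = 5n - 1.
Then T(1) = 4.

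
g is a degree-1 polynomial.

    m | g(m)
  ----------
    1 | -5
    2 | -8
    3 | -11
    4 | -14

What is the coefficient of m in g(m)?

-3

Write g(m) = am + b; the 4 given values yield a linear system in the 2 coefficients.
Solving, g(m) = -3m - 2.
The coefficient of m is -3.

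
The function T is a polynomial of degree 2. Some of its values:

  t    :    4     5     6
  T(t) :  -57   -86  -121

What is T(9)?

Write T(t) = at² + bt + c; the 3 given values yield a linear system in the 3 coefficients.
Solving, T(t) = -3t² - 2t - 1.
Then T(9) = -262.

-262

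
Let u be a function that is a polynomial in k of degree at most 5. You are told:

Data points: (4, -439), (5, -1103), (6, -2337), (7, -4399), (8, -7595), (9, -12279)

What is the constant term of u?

-3

Write u(k) = ak^5 + bk^4 + ck³ + dk² + ek + p; the 6 given values yield a linear system in the 6 coefficients.
Solving, the leading coefficient vanishes, and u(k) = -2k^4 + k³ + 2k² - 5k - 3.
The constant term is u(0) = -3.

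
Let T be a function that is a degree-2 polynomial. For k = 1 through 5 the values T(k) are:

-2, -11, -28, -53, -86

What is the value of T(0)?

First differences: -9, -17, -25, -33. Second differences: -8, -8, -8.
Level-2 differences are constant, so T has degree 2.
Fitting a degree-2 polynomial gives T(k) = -4k² + 3k - 1.
Then T(0) = -1.

-1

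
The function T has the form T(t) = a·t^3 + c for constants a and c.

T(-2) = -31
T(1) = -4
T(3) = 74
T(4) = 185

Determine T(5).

368

From T(-2) = -31 and T(1) = -4: -8a + c = -31 and 1a + c = -4.
Subtracting: 9a = 27, so a = 3; then c = -31 − 3·(-8) = -7.
So T(t) = 3t³ − 7, and T(5) = 368.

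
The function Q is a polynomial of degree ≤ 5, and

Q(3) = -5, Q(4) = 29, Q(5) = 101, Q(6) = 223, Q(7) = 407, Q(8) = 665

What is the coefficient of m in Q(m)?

Write Q(m) = am^5 + bm^4 + cm³ + dm² + em + p; the 6 given values yield a linear system in the 6 coefficients.
Solving, the top 2 coefficients vanish, and Q(m) = 2m³ - 5m² - 5m + 1.
The coefficient of m is -5.

-5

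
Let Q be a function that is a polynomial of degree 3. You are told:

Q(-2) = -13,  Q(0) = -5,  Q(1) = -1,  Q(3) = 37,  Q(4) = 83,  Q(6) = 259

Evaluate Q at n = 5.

Write Q(n) = an³ + bn² + cn + d; the 6 given values yield a linear system in the 4 coefficients.
Solving, Q(n) = n³ + n² + 2n - 5.
Then Q(5) = 155.

155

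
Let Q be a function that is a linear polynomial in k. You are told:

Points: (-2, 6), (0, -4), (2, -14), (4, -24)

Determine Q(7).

Write Q(k) = ak + b; the 4 given values yield a linear system in the 2 coefficients.
Solving, Q(k) = -5k - 4.
Then Q(7) = -39.

-39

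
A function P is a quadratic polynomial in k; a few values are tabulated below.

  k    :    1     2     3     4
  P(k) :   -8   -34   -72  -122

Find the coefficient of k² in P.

Write P(k) = ak² + bk + c; the 4 given values yield a linear system in the 3 coefficients.
Solving, P(k) = -6k² - 8k + 6.
The coefficient of k² is -6.

-6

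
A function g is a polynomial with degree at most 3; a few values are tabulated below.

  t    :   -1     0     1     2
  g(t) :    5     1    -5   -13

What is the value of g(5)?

First differences: -4, -6, -8. Second differences: -2, -2.
Level-2 differences are constant, so g has degree 2.
Fitting a degree-2 polynomial gives g(t) = -t² - 5t + 1.
Then g(5) = -49.

-49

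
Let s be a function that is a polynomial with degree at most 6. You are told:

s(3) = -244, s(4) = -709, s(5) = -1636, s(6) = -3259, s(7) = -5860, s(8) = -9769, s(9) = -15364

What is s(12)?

-46765

First differences: -465, -927, -1623, -2601, -3909, -5595. Second differences: -462, -696, -978, -1308, -1686. Third differences: -234, -282, -330, -378. Fourth differences: -48, -48, -48.
Level-4 differences are constant, so s has degree 4.
Fitting a degree-4 polynomial gives s(m) = -2m^4 - 3m³ - m² + 3m - 1.
Then s(12) = -46765.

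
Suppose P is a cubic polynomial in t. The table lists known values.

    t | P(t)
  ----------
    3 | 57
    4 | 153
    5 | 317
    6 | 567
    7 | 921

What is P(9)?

Write P(t) = at³ + bt² + ct + d; the 5 given values yield a linear system in the 4 coefficients.
Solving, P(t) = 3t³ - 2t² - t - 3.
Then P(9) = 2013.

2013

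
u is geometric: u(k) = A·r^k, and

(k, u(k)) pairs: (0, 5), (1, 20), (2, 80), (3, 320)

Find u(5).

Consecutive ratio: 20/5 = 4, and 80/20 = 4, so r = 4.
Then A·4^0 = 5 gives A = 5, and u(k) = 5·4^k.
u(5) = 5·4^5 = 5120.

5120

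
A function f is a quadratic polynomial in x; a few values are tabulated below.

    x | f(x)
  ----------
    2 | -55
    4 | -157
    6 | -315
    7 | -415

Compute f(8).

-529

Write f(x) = ax² + bx + c; the 4 given values yield a linear system in the 3 coefficients.
Solving, f(x) = -7x² - 9x - 9.
Then f(8) = -529.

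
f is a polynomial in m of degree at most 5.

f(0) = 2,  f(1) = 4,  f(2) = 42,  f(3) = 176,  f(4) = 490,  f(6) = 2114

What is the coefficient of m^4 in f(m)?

1

Write f(m) = am^5 + bm^4 + cm³ + dm² + em + p; the 6 given values yield a linear system in the 6 coefficients.
Solving, the leading coefficient vanishes, and f(m) = m^4 + 4m³ - m² - 2m + 2.
The coefficient of m^4 is 1.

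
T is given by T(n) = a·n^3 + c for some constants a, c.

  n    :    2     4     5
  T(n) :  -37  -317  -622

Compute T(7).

From T(2) = -37 and T(4) = -317: 8a + c = -37 and 64a + c = -317.
Subtracting: 56a = -280, so a = -5; then c = -37 − (-5)·8 = 3.
So T(n) = -5n³ + 3, and T(7) = -1712.

-1712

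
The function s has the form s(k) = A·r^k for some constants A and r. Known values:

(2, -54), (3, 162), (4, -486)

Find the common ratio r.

-3

Consecutive ratio: 162/(-54) = -3, and -486/162 = -3, so r = -3.
Then A·(-3)^2 = -54 gives A = -6, and s(k) = -6·(-3)^k.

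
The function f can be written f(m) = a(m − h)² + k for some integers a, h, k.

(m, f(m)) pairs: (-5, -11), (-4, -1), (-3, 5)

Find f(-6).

-25

First differences 10, 6; second difference -4 = 2a, so a = -2.
Expanding, the m-coefficient is −2ah = 4h; matching it to the data gives h = -2, and then k = 7.
So f(m) = -2(m + 2)² + 7.
f(-6) = -2·(-4)² + 7 = -25.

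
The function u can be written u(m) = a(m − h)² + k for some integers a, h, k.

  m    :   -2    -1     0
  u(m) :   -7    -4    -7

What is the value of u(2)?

-31

First differences 3, -3; second difference -6 = 2a, so a = -3.
Expanding, the m-coefficient is −2ah = 6h; matching it to the data gives h = -1, and then k = -4.
So u(m) = -3(m + 1)² − 4.
u(2) = -3·3² − 4 = -31.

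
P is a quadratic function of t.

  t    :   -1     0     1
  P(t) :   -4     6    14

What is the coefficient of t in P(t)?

9

Write P(t) = at² + bt + c; the 3 given values yield a linear system in the 3 coefficients.
Solving, P(t) = -t² + 9t + 6.
The coefficient of t is 9.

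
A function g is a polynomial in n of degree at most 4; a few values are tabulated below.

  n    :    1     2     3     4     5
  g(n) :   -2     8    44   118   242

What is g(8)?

Write g(n) = an^4 + bn³ + cn² + dn + e; the 5 given values yield a linear system in the 5 coefficients.
Solving, the leading coefficient vanishes, and g(n) = 2n³ + n² - 7n + 2.
Then g(8) = 1034.

1034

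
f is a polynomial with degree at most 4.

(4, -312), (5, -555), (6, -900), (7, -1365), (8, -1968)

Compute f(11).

First differences: -243, -345, -465, -603. Second differences: -102, -120, -138. Third differences: -18, -18.
Level-3 differences are constant, so f has degree 3.
Fitting a degree-3 polynomial gives f(m) = -3m³ - 6m² - 6m.
Then f(11) = -4785.

-4785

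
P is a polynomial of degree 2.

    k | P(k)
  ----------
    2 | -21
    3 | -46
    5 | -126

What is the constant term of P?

Write P(k) = ak² + bk + c; the 3 given values yield a linear system in the 3 coefficients.
Solving, P(k) = -5k² - 1.
The constant term is P(0) = -1.

-1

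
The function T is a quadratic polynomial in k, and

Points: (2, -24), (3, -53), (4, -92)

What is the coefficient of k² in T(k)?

Write T(k) = ak² + bk + c; the 3 given values yield a linear system in the 3 coefficients.
Solving, T(k) = -5k² - 4k + 4.
The coefficient of k² is -5.

-5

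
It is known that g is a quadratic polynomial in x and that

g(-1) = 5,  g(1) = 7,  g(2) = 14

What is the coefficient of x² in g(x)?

2

Write g(x) = ax² + bx + c; the 3 given values yield a linear system in the 3 coefficients.
Solving, g(x) = 2x² + x + 4.
The coefficient of x² is 2.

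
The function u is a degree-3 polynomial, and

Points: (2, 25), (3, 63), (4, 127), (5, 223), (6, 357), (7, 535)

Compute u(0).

3

Write u(k) = ak³ + bk² + ck + d; the 6 given values yield a linear system in the 4 coefficients.
Solving, u(k) = k³ + 4k² - k + 3.
Then u(0) = 3.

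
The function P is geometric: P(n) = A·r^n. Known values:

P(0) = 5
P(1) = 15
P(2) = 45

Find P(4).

Consecutive ratio: 15/5 = 3, and 45/15 = 3, so r = 3.
Then A·3^0 = 5 gives A = 5, and P(n) = 5·3^n.
P(4) = 5·3^4 = 405.

405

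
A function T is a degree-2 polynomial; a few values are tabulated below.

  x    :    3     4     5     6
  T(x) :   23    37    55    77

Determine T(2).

13

Write T(x) = ax² + bx + c; the 4 given values yield a linear system in the 3 coefficients.
Solving, T(x) = 2x² + 5.
Then T(2) = 13.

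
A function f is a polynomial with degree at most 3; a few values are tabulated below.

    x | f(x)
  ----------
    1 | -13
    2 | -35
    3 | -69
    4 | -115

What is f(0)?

-3

Write f(x) = ax³ + bx² + cx + d; the 4 given values yield a linear system in the 4 coefficients.
Solving, the leading coefficient vanishes, and f(x) = -6x² - 4x - 3.
The constant term is f(0) = -3.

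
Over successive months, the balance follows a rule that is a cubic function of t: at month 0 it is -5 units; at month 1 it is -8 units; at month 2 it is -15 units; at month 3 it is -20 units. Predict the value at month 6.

Write the value at t as f(t).
Write f(t) = at³ + bt² + ct + d; the 4 given values yield a linear system in the 4 coefficients.
Solving, f(t) = t³ - 5t² + t - 5.
Then f(6) = 37.

37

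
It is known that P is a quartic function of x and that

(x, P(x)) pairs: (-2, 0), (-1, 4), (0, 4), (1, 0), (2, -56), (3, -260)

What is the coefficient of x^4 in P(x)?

-2

First differences: 4, 0, -4, -56, -204. Second differences: -4, -4, -52, -148. Third differences: 0, -48, -96. Fourth differences: -48, -48.
Level-4 differences are constant, so P has degree 4.
Fitting a degree-4 polynomial gives P(x) = -2x^4 - 4x³ + 2x + 4.
The coefficient of x^4 is -2.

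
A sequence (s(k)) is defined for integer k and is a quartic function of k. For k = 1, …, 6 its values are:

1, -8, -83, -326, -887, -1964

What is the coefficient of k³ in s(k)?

3

First differences: -9, -75, -243, -561, -1077. Second differences: -66, -168, -318, -516. Third differences: -102, -150, -198. Fourth differences: -48, -48.
Level-4 differences are constant, so s has degree 4.
Fitting a degree-4 polynomial gives s(k) = -2k^4 + 3k³ - k² + 3k - 2.
The coefficient of k³ is 3.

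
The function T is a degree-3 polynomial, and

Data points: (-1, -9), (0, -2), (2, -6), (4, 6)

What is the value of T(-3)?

-71

Write T(x) = ax³ + bx² + cx + d; the 4 given values yield a linear system in the 4 coefficients.
Solving, T(x) = x³ - 4x² + 2x - 2.
Then T(-3) = -71.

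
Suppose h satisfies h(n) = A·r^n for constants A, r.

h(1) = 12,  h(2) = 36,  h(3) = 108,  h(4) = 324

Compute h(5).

Consecutive ratio: 36/12 = 3, and 108/36 = 3, so r = 3.
Then A·3^1 = 12 gives A = 4, and h(n) = 4·3^n.
h(5) = 4·3^5 = 972.

972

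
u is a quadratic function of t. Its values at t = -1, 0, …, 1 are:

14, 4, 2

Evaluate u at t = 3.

Write u(t) = at² + bt + c; the 3 given values yield a linear system in the 3 coefficients.
Solving, u(t) = 4t² - 6t + 4.
Then u(3) = 22.

22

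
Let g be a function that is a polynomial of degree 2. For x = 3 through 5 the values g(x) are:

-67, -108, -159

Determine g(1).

-15

Write g(x) = ax² + bx + c; the 3 given values yield a linear system in the 3 coefficients.
Solving, g(x) = -5x² - 6x - 4.
Then g(1) = -15.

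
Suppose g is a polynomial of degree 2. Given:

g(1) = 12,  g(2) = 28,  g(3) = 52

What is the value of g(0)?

Write g(x) = ax² + bx + c; the 3 given values yield a linear system in the 3 coefficients.
Solving, g(x) = 4x² + 4x + 4.
Then g(0) = 4.

4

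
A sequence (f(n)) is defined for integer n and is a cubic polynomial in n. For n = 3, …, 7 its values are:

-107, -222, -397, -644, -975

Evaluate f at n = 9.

Write f(n) = an³ + bn² + cn + d; the 5 given values yield a linear system in the 4 coefficients.
Solving, f(n) = -2n³ - 6n² + n - 2.
Then f(9) = -1937.

-1937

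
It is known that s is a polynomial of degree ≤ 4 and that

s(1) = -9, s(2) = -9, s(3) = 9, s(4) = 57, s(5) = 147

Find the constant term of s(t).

-3

First differences: 0, 18, 48, 90. Second differences: 18, 30, 42. Third differences: 12, 12.
Level-3 differences are constant, so s has degree 3.
Fitting a degree-3 polynomial gives s(t) = 2t³ - 3t² - 5t - 3.
The constant term is s(0) = -3.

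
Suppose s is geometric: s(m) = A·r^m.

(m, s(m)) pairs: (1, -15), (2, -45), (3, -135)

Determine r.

3

Consecutive ratio: -45/(-15) = 3, and -135/(-45) = 3, so r = 3.
Then A·3^1 = -15 gives A = -5, and s(m) = -5·3^m.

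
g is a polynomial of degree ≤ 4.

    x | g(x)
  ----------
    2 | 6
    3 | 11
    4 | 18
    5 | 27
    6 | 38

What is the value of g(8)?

Write g(x) = ax^4 + bx³ + cx² + dx + e; the 5 given values yield a linear system in the 5 coefficients.
Solving, the top 2 coefficients vanish, and g(x) = x² + 2.
Then g(8) = 66.

66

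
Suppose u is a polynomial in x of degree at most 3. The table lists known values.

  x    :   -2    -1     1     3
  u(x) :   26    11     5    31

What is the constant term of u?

4

Write u(x) = ax³ + bx² + cx + d; the 4 given values yield a linear system in the 4 coefficients.
Solving, the leading coefficient vanishes, and u(x) = 4x² - 3x + 4.
The constant term is u(0) = 4.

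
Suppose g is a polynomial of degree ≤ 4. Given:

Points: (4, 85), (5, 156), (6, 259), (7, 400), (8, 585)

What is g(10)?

1111

First differences: 71, 103, 141, 185. Second differences: 32, 38, 44. Third differences: 6, 6.
Level-3 differences are constant, so g has degree 3.
Fitting a degree-3 polynomial gives g(m) = m³ + m² + m + 1.
Then g(10) = 1111.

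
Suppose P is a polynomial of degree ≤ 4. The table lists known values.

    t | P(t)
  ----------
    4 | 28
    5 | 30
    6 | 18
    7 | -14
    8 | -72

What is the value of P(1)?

-2

First differences: 2, -12, -32, -58. Second differences: -14, -20, -26. Third differences: -6, -6.
Level-3 differences are constant, so P has degree 3.
Fitting a degree-3 polynomial gives P(t) = -t³ + 8t² - 9t.
Then P(1) = -2.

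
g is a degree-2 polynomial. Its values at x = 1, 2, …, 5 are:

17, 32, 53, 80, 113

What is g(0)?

First differences: 15, 21, 27, 33. Second differences: 6, 6, 6.
Level-2 differences are constant, so g has degree 2.
Fitting a degree-2 polynomial gives g(x) = 3x² + 6x + 8.
Then g(0) = 8.

8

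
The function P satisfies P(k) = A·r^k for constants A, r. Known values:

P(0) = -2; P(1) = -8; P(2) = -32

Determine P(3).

Consecutive ratio: -8/(-2) = 4, and -32/(-8) = 4, so r = 4.
Then A·4^0 = -2 gives A = -2, and P(k) = -2·4^k.
P(3) = -2·4^3 = -128.

-128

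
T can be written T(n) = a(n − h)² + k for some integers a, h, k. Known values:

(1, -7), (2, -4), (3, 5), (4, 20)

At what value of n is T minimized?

First differences 3, 9, 15; second difference 6 = 2a, so a = 3.
Expanding, the n-coefficient is −2ah = -6h; matching it to the data gives h = 1, and then k = -7.
So T(n) = 3(n − 1)² − 7.
Hence h = 1.

1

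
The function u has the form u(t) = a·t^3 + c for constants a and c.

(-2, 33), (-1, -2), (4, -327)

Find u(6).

-1087

From u(-2) = 33 and u(-1) = -2: -8a + c = 33 and -1a + c = -2.
Subtracting: 7a = -35, so a = -5; then c = 33 − (-5)·(-8) = -7.
So u(t) = -5t³ − 7, and u(6) = -1087.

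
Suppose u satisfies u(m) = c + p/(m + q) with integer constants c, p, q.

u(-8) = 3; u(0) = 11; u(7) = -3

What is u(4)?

(u(m) − c)(m + q) = p for each data point; the three points give a linear system in c and q, then p follows.
Solving: c = 1, q = -2, p = -20, so u(m) = 1 − 20/(m − 2).
Then u(4) = 1 − 20/2 = -9.

-9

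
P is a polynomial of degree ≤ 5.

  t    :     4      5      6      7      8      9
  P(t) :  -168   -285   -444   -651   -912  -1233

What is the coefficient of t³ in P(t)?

-1

First differences: -117, -159, -207, -261, -321. Second differences: -42, -48, -54, -60. Third differences: -6, -6, -6.
Level-3 differences are constant, so P has degree 3.
Fitting a degree-3 polynomial gives P(t) = -t³ - 6t² - 2t.
The coefficient of t³ is -1.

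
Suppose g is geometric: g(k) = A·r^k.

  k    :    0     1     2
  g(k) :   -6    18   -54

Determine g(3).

Consecutive ratio: 18/(-6) = -3, and -54/18 = -3, so r = -3.
Then A·(-3)^0 = -6 gives A = -6, and g(k) = -6·(-3)^k.
g(3) = -6·(-3)^3 = 162.

162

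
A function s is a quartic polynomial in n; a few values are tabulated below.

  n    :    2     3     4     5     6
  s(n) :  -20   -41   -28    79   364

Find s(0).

4

Write s(n) = an^4 + bn³ + cn² + dn + e; the 5 given values yield a linear system in the 5 coefficients.
Solving, s(n) = n^4 - 4n³ - 2n² + 4.
Then s(0) = 4.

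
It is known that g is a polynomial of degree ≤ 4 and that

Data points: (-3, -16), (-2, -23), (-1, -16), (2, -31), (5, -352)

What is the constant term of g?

-7

Write g(n) = an^4 + bn³ + cn² + dn + e; the 5 given values yield a linear system in the 5 coefficients.
Solving, the leading coefficient vanishes, and g(n) = -2n³ - 5n² + 6n - 7.
The constant term is g(0) = -7.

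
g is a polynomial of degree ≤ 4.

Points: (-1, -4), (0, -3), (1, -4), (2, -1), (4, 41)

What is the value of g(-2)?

Write g(k) = ak^4 + bk³ + ck² + dk + e; the 5 given values yield a linear system in the 5 coefficients.
Solving, the leading coefficient vanishes, and g(k) = k³ - k² - k - 3.
Then g(-2) = -13.

-13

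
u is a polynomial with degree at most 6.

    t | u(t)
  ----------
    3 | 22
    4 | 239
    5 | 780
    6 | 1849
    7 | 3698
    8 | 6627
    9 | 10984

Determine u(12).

First differences: 217, 541, 1069, 1849, 2929, 4357. Second differences: 324, 528, 780, 1080, 1428. Third differences: 204, 252, 300, 348. Fourth differences: 48, 48, 48.
Level-4 differences are constant, so u has degree 4.
Fitting a degree-4 polynomial gives u(t) = 2t^4 - 2t³ - 8t² - 3t - 5.
Then u(12) = 36823.

36823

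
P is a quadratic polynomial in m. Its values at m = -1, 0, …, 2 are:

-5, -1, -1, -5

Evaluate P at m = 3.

-13

Write P(m) = am² + bm + c; the 4 given values yield a linear system in the 3 coefficients.
Solving, P(m) = -2m² + 2m - 1.
Then P(3) = -13.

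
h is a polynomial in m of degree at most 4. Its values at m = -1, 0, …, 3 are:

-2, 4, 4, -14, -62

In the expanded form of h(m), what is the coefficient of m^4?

0

First differences: 6, 0, -18, -48. Second differences: -6, -18, -30. Third differences: -12, -12.
Level-3 differences are constant, so h has degree 3.
Fitting a degree-3 polynomial gives h(m) = -2m³ - 3m² + 5m + 4.
The coefficient of m^4 is 0.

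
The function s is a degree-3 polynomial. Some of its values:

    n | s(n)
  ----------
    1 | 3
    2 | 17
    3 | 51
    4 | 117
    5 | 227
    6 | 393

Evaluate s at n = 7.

Write s(n) = an³ + bn² + cn + d; the 6 given values yield a linear system in the 4 coefficients.
Solving, s(n) = 2n³ - 2n² + 6n - 3.
Then s(7) = 627.

627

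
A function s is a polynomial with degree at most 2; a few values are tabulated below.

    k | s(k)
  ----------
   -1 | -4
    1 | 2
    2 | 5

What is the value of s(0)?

-1

Write s(k) = ak² + bk + c; the 3 given values yield a linear system in the 3 coefficients.
Solving, the leading coefficient vanishes, and s(k) = 3k - 1.
Then s(0) = -1.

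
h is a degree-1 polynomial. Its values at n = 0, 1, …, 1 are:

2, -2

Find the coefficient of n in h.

Write h(n) = an + b; the 2 given values yield a linear system in the 2 coefficients.
Solving, h(n) = -4n + 2.
The coefficient of n is -4.

-4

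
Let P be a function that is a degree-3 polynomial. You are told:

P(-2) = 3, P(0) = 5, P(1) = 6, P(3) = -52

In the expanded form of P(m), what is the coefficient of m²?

Write P(m) = am³ + bm² + cm + d; the 4 given values yield a linear system in the 4 coefficients.
Solving, P(m) = -2m³ - 2m² + 5m + 5.
The coefficient of m² is -2.

-2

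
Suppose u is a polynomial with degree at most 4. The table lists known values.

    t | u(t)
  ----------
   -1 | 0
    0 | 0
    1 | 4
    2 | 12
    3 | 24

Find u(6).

First differences: 0, 4, 8, 12. Second differences: 4, 4, 4.
Level-2 differences are constant, so u has degree 2.
Fitting a degree-2 polynomial gives u(t) = 2t² + 2t.
Then u(6) = 84.

84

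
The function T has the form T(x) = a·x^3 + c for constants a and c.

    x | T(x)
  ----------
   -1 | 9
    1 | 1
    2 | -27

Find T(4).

-251

From T(-1) = 9 and T(1) = 1: -1a + c = 9 and 1a + c = 1.
Subtracting: 2a = -8, so a = -4; then c = 9 − (-4)·(-1) = 5.
So T(x) = -4x³ + 5, and T(4) = -251.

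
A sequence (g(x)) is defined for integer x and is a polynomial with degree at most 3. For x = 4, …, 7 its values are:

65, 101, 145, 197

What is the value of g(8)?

257

First differences: 36, 44, 52. Second differences: 8, 8.
Level-2 differences are constant, so g has degree 2.
Fitting a degree-2 polynomial gives g(x) = 4x² + 1.
Then g(8) = 257.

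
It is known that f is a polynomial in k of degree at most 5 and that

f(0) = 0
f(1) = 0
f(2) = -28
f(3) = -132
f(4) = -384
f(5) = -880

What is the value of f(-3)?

-48

Write f(k) = ak^5 + bk^4 + ck³ + dk² + ek + p; the 6 given values yield a linear system in the 6 coefficients.
Solving, the leading coefficient vanishes, and f(k) = -k^4 - 2k³ - k² + 4k.
Then f(-3) = -48.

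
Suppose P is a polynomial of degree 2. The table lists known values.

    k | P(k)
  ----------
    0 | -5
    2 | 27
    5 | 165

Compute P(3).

Write P(k) = ak² + bk + c; the 3 given values yield a linear system in the 3 coefficients.
Solving, P(k) = 6k² + 4k - 5.
Then P(3) = 61.

61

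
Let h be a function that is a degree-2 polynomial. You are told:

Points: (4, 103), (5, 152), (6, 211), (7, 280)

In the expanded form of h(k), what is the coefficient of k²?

5

First differences: 49, 59, 69. Second differences: 10, 10.
Level-2 differences are constant, so h has degree 2.
Fitting a degree-2 polynomial gives h(k) = 5k² + 4k + 7.
The coefficient of k² is 5.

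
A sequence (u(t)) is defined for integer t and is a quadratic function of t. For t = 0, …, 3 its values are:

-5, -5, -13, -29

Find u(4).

-53

Write u(t) = at² + bt + c; the 4 given values yield a linear system in the 3 coefficients.
Solving, u(t) = -4t² + 4t - 5.
Then u(4) = -53.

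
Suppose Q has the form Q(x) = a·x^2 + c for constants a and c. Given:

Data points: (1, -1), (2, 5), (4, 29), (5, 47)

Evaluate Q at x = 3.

From Q(1) = -1 and Q(2) = 5: 1a + c = -1 and 4a + c = 5.
Subtracting: 3a = 6, so a = 2; then c = -1 − 2·1 = -3.
So Q(x) = 2x² − 3, and Q(3) = 15.

15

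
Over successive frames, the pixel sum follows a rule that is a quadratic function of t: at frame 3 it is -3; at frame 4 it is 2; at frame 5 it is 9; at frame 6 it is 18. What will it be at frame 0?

-6

Write the value at t as T(t).
First differences: 5, 7, 9. Second differences: 2, 2.
Level-2 differences are constant, so T has degree 2.
Fitting a degree-2 polynomial gives T(t) = t² - 2t - 6.
Then T(0) = -6.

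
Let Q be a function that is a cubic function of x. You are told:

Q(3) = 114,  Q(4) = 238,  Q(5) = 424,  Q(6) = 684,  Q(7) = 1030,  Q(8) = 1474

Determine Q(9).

2028

Write Q(x) = ax³ + bx² + cx + d; the 6 given values yield a linear system in the 4 coefficients.
Solving, Q(x) = 2x³ + 7x² + x - 6.
Then Q(9) = 2028.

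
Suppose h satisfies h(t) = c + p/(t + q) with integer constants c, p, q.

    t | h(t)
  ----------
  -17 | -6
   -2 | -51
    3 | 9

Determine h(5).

5

(h(t) − c)(t + q) = p for each data point; the three points give a linear system in c and q, then p follows.
Solving: c = -3, q = 1, p = 48, so h(t) = -3 + 48/(t + 1).
Then h(5) = -3 + 48/6 = 5.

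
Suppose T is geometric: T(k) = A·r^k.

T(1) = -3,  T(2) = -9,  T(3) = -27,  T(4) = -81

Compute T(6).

-729

Consecutive ratio: -9/(-3) = 3, and -27/(-9) = 3, so r = 3.
Then A·3^1 = -3 gives A = -1, and T(k) = -1·3^k.
T(6) = -1·3^6 = -729.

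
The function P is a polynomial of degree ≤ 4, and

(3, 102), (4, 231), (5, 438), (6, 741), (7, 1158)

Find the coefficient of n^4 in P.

0

First differences: 129, 207, 303, 417. Second differences: 78, 96, 114. Third differences: 18, 18.
Level-3 differences are constant, so P has degree 3.
Fitting a degree-3 polynomial gives P(n) = 3n³ + 3n² - 3n + 3.
The coefficient of n^4 is 0.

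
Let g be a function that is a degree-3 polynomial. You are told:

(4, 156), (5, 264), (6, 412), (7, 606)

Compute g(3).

Write g(n) = an³ + bn² + cn + d; the 4 given values yield a linear system in the 4 coefficients.
Solving, g(n) = n³ + 5n² + 2n + 4.
Then g(3) = 82.

82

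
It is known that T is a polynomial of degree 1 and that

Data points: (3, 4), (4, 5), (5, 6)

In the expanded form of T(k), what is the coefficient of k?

First differences: 1, 1.
Level-1 differences are constant, so T has degree 1.
Fitting a degree-1 polynomial gives T(k) = k + 1.
The coefficient of k is 1.

1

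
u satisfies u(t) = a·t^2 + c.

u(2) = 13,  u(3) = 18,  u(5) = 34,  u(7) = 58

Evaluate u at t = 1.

10

From u(2) = 13 and u(3) = 18: 4a + c = 13 and 9a + c = 18.
Subtracting: 5a = 5, so a = 1; then c = 13 − 1·4 = 9.
So u(t) = 1t² + 9, and u(1) = 10.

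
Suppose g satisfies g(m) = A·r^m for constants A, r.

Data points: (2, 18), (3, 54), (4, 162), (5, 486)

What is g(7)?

4374

Consecutive ratio: 54/18 = 3, and 162/54 = 3, so r = 3.
Then A·3^2 = 18 gives A = 2, and g(m) = 2·3^m.
g(7) = 2·3^7 = 4374.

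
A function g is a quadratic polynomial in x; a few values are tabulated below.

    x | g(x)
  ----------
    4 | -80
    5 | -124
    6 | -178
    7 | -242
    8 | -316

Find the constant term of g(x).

First differences: -44, -54, -64, -74. Second differences: -10, -10, -10.
Level-2 differences are constant, so g has degree 2.
Fitting a degree-2 polynomial gives g(x) = -5x² + x - 4.
The constant term is g(0) = -4.

-4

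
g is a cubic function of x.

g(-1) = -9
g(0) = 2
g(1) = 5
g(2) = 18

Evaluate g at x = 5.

297

Write g(x) = ax³ + bx² + cx + d; the 4 given values yield a linear system in the 4 coefficients.
Solving, g(x) = 3x³ - 4x² + 4x + 2.
Then g(5) = 297.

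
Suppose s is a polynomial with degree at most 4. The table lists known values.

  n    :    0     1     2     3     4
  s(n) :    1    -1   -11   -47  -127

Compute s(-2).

53

First differences: -2, -10, -36, -80. Second differences: -8, -26, -44. Third differences: -18, -18.
Level-3 differences are constant, so s has degree 3.
Fitting a degree-3 polynomial gives s(n) = -3n³ + 5n² - 4n + 1.
Then s(-2) = 53.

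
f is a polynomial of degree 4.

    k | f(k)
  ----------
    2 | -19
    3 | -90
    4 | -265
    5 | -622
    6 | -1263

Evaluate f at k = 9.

Write f(k) = ak^4 + bk³ + ck² + dk + e; the 5 given values yield a linear system in the 5 coefficients.
Solving, f(k) = -k^4 + k³ - 6k² + 5k + 3.
Then f(9) = -6270.

-6270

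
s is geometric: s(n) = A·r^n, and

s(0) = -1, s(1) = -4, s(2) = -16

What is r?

Consecutive ratio: -4/(-1) = 4, and -16/(-4) = 4, so r = 4.
Then A·4^0 = -1 gives A = -1, and s(n) = -1·4^n.

4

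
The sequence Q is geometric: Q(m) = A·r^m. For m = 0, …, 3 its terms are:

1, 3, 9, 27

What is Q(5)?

Consecutive ratio: 3/1 = 3, and 9/3 = 3, so r = 3.
Then A·3^0 = 1 gives A = 1, and Q(m) = 1·3^m.
Q(5) = 1·3^5 = 243.

243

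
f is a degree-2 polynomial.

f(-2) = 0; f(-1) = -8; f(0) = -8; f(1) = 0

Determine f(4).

72

First differences: -8, 0, 8. Second differences: 8, 8.
Level-2 differences are constant, so f has degree 2.
Fitting a degree-2 polynomial gives f(k) = 4k² + 4k - 8.
Then f(4) = 72.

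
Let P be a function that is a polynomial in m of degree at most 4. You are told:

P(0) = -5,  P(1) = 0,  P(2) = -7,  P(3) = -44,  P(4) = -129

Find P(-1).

-4

First differences: 5, -7, -37, -85. Second differences: -12, -30, -48. Third differences: -18, -18.
Level-3 differences are constant, so P has degree 3.
Fitting a degree-3 polynomial gives P(m) = -3m³ + 3m² + 5m - 5.
Then P(-1) = -4.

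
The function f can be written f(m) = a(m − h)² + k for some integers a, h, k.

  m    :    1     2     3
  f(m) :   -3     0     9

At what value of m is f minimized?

First differences 3, 9; second difference 6 = 2a, so a = 3.
Expanding, the m-coefficient is −2ah = -6h; matching it to the data gives h = 1, and then k = -3.
So f(m) = 3(m − 1)² − 3.
Hence h = 1.

1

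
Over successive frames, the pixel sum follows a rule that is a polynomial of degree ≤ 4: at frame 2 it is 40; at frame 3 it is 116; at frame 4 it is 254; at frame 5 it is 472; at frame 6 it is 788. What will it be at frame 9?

2504

Write the value at t as h(t).
Write h(t) = at^4 + bt³ + ct² + dt + e; the 5 given values yield a linear system in the 5 coefficients.
Solving, the leading coefficient vanishes, and h(t) = 3t³ + 4t² - t + 2.
Then h(9) = 2504.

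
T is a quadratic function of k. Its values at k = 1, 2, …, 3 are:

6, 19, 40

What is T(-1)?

4

Write T(k) = ak² + bk + c; the 3 given values yield a linear system in the 3 coefficients.
Solving, T(k) = 4k² + k + 1.
Then T(-1) = 4.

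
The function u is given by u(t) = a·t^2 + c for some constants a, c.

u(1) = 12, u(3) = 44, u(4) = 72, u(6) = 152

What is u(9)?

From u(1) = 12 and u(3) = 44: 1a + c = 12 and 9a + c = 44.
Subtracting: 8a = 32, so a = 4; then c = 12 − 4·1 = 8.
So u(t) = 4t² + 8, and u(9) = 332.

332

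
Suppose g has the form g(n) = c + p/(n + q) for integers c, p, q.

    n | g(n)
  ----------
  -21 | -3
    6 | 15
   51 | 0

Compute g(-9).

(g(n) − c)(n + q) = p for each data point; the three points give a linear system in c and q, then p follows.
Solving: c = -1, q = -3, p = 48, so g(n) = -1 + 48/(n − 3).
Then g(-9) = -1 + 48/(-12) = -5.

-5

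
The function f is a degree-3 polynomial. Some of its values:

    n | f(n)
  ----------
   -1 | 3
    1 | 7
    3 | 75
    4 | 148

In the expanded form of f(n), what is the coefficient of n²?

5

Write f(n) = an³ + bn² + cn + d; the 4 given values yield a linear system in the 4 coefficients.
Solving, f(n) = n³ + 5n² + n.
The coefficient of n² is 5.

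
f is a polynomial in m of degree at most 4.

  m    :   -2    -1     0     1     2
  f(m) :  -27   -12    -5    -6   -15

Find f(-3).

First differences: 15, 7, -1, -9. Second differences: -8, -8, -8.
Level-2 differences are constant, so f has degree 2.
Fitting a degree-2 polynomial gives f(m) = -4m² + 3m - 5.
Then f(-3) = -50.

-50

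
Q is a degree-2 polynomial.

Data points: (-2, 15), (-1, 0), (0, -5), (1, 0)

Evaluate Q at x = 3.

First differences: -15, -5, 5. Second differences: 10, 10.
Level-2 differences are constant, so Q has degree 2.
Fitting a degree-2 polynomial gives Q(x) = 5x² - 5.
Then Q(3) = 40.

40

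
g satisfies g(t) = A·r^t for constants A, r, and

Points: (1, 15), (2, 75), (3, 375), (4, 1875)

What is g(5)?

9375

Consecutive ratio: 75/15 = 5, and 375/75 = 5, so r = 5.
Then A·5^1 = 15 gives A = 3, and g(t) = 3·5^t.
g(5) = 3·5^5 = 9375.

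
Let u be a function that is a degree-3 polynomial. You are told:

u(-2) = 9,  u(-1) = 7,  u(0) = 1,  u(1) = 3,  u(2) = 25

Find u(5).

331

Write u(m) = am³ + bm² + cm + d; the 5 given values yield a linear system in the 4 coefficients.
Solving, u(m) = 2m³ + 4m² - 4m + 1.
Then u(5) = 331.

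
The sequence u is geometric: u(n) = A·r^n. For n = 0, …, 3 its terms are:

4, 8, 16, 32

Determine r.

Consecutive ratio: 8/4 = 2, and 16/8 = 2, so r = 2.
Then A·2^0 = 4 gives A = 4, and u(n) = 4·2^n.

2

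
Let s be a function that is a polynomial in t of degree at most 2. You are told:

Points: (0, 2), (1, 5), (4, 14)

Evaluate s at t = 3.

11

Write s(t) = at² + bt + c; the 3 given values yield a linear system in the 3 coefficients.
Solving, the leading coefficient vanishes, and s(t) = 3t + 2.
Then s(3) = 11.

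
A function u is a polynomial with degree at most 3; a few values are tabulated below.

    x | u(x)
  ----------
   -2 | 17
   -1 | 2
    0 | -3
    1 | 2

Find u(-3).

First differences: -15, -5, 5. Second differences: 10, 10.
Level-2 differences are constant, so u has degree 2.
Fitting a degree-2 polynomial gives u(x) = 5x² - 3.
Then u(-3) = 42.

42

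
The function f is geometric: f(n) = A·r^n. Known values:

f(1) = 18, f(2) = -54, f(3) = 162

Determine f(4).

Consecutive ratio: -54/18 = -3, and 162/(-54) = -3, so r = -3.
Then A·(-3)^1 = 18 gives A = -6, and f(n) = -6·(-3)^n.
f(4) = -6·(-3)^4 = -486.

-486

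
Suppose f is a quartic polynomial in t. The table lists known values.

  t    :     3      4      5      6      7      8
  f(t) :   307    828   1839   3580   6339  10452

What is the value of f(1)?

15

First differences: 521, 1011, 1741, 2759, 4113. Second differences: 490, 730, 1018, 1354. Third differences: 240, 288, 336. Fourth differences: 48, 48.
Level-4 differences are constant, so f has degree 4.
Fitting a degree-4 polynomial gives f(t) = 2t^4 + 4t³ + 3t² + 2t + 4.
Then f(1) = 15.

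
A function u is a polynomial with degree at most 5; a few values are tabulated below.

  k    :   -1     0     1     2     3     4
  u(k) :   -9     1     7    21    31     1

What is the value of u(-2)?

-59

First differences: 10, 6, 14, 10, -30. Second differences: -4, 8, -4, -40. Third differences: 12, -12, -36. Fourth differences: -24, -24.
Level-4 differences are constant, so u has degree 4.
Fitting a degree-4 polynomial gives u(k) = -k^4 + 4k³ - k² + 4k + 1.
Then u(-2) = -59.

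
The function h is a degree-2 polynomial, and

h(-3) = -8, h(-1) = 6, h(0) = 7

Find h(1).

Write h(m) = am² + bm + c; the 3 given values yield a linear system in the 3 coefficients.
Solving, h(m) = -2m² - m + 7.
Then h(1) = 4.

4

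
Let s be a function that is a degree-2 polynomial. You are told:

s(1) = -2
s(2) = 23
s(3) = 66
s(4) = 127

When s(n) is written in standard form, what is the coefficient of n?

-2

First differences: 25, 43, 61. Second differences: 18, 18.
Level-2 differences are constant, so s has degree 2.
Fitting a degree-2 polynomial gives s(n) = 9n² - 2n - 9.
The coefficient of n is -2.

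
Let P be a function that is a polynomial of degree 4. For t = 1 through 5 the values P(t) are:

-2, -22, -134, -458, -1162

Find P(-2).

Write P(t) = at^4 + bt³ + ct² + dt + e; the 5 given values yield a linear system in the 5 coefficients.
Solving, P(t) = -2t^4 + 4t² - 2t - 2.
Then P(-2) = -14.

-14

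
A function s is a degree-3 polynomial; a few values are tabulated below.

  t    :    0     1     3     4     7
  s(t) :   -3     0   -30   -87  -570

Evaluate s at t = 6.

-345

Write s(t) = at³ + bt² + ct + d; the 5 given values yield a linear system in the 4 coefficients.
Solving, s(t) = -2t³ + 2t² + 3t - 3.
Then s(6) = -345.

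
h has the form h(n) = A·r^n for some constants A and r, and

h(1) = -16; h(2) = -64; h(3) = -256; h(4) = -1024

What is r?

4

Consecutive ratio: -64/(-16) = 4, and -256/(-64) = 4, so r = 4.
Then A·4^1 = -16 gives A = -4, and h(n) = -4·4^n.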